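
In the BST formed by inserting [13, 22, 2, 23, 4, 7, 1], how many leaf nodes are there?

Tree built from: [13, 22, 2, 23, 4, 7, 1]
Tree (level-order array): [13, 2, 22, 1, 4, None, 23, None, None, None, 7]
Rule: A leaf has 0 children.
Per-node child counts:
  node 13: 2 child(ren)
  node 2: 2 child(ren)
  node 1: 0 child(ren)
  node 4: 1 child(ren)
  node 7: 0 child(ren)
  node 22: 1 child(ren)
  node 23: 0 child(ren)
Matching nodes: [1, 7, 23]
Count of leaf nodes: 3


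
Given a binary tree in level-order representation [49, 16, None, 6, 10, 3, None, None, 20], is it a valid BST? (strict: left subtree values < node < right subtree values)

Level-order array: [49, 16, None, 6, 10, 3, None, None, 20]
Validate using subtree bounds (lo, hi): at each node, require lo < value < hi,
then recurse left with hi=value and right with lo=value.
Preorder trace (stopping at first violation):
  at node 49 with bounds (-inf, +inf): OK
  at node 16 with bounds (-inf, 49): OK
  at node 6 with bounds (-inf, 16): OK
  at node 3 with bounds (-inf, 6): OK
  at node 10 with bounds (16, 49): VIOLATION
Node 10 violates its bound: not (16 < 10 < 49).
Result: Not a valid BST


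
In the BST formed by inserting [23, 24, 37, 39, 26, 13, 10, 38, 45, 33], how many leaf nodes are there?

Tree built from: [23, 24, 37, 39, 26, 13, 10, 38, 45, 33]
Tree (level-order array): [23, 13, 24, 10, None, None, 37, None, None, 26, 39, None, 33, 38, 45]
Rule: A leaf has 0 children.
Per-node child counts:
  node 23: 2 child(ren)
  node 13: 1 child(ren)
  node 10: 0 child(ren)
  node 24: 1 child(ren)
  node 37: 2 child(ren)
  node 26: 1 child(ren)
  node 33: 0 child(ren)
  node 39: 2 child(ren)
  node 38: 0 child(ren)
  node 45: 0 child(ren)
Matching nodes: [10, 33, 38, 45]
Count of leaf nodes: 4


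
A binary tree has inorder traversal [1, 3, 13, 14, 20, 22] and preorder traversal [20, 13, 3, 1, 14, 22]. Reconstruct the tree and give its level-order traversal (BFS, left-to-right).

Inorder:  [1, 3, 13, 14, 20, 22]
Preorder: [20, 13, 3, 1, 14, 22]
Algorithm: preorder visits root first, so consume preorder in order;
for each root, split the current inorder slice at that value into
left-subtree inorder and right-subtree inorder, then recurse.
Recursive splits:
  root=20; inorder splits into left=[1, 3, 13, 14], right=[22]
  root=13; inorder splits into left=[1, 3], right=[14]
  root=3; inorder splits into left=[1], right=[]
  root=1; inorder splits into left=[], right=[]
  root=14; inorder splits into left=[], right=[]
  root=22; inorder splits into left=[], right=[]
Reconstructed level-order: [20, 13, 22, 3, 14, 1]


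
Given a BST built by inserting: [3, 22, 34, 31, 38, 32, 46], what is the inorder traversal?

Tree insertion order: [3, 22, 34, 31, 38, 32, 46]
Tree (level-order array): [3, None, 22, None, 34, 31, 38, None, 32, None, 46]
Inorder traversal: [3, 22, 31, 32, 34, 38, 46]


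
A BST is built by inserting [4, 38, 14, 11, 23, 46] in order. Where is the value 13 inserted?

Starting tree (level order): [4, None, 38, 14, 46, 11, 23]
Insertion path: 4 -> 38 -> 14 -> 11
Result: insert 13 as right child of 11
Final tree (level order): [4, None, 38, 14, 46, 11, 23, None, None, None, 13]


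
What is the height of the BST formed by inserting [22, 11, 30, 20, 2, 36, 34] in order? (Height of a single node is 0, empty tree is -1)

Insertion order: [22, 11, 30, 20, 2, 36, 34]
Tree (level-order array): [22, 11, 30, 2, 20, None, 36, None, None, None, None, 34]
Compute height bottom-up (empty subtree = -1):
  height(2) = 1 + max(-1, -1) = 0
  height(20) = 1 + max(-1, -1) = 0
  height(11) = 1 + max(0, 0) = 1
  height(34) = 1 + max(-1, -1) = 0
  height(36) = 1 + max(0, -1) = 1
  height(30) = 1 + max(-1, 1) = 2
  height(22) = 1 + max(1, 2) = 3
Height = 3


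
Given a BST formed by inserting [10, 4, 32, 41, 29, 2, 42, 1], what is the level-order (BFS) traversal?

Tree insertion order: [10, 4, 32, 41, 29, 2, 42, 1]
Tree (level-order array): [10, 4, 32, 2, None, 29, 41, 1, None, None, None, None, 42]
BFS from the root, enqueuing left then right child of each popped node:
  queue [10] -> pop 10, enqueue [4, 32], visited so far: [10]
  queue [4, 32] -> pop 4, enqueue [2], visited so far: [10, 4]
  queue [32, 2] -> pop 32, enqueue [29, 41], visited so far: [10, 4, 32]
  queue [2, 29, 41] -> pop 2, enqueue [1], visited so far: [10, 4, 32, 2]
  queue [29, 41, 1] -> pop 29, enqueue [none], visited so far: [10, 4, 32, 2, 29]
  queue [41, 1] -> pop 41, enqueue [42], visited so far: [10, 4, 32, 2, 29, 41]
  queue [1, 42] -> pop 1, enqueue [none], visited so far: [10, 4, 32, 2, 29, 41, 1]
  queue [42] -> pop 42, enqueue [none], visited so far: [10, 4, 32, 2, 29, 41, 1, 42]
Result: [10, 4, 32, 2, 29, 41, 1, 42]


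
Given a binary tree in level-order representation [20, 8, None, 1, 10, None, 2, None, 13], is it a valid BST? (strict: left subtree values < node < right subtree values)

Level-order array: [20, 8, None, 1, 10, None, 2, None, 13]
Validate using subtree bounds (lo, hi): at each node, require lo < value < hi,
then recurse left with hi=value and right with lo=value.
Preorder trace (stopping at first violation):
  at node 20 with bounds (-inf, +inf): OK
  at node 8 with bounds (-inf, 20): OK
  at node 1 with bounds (-inf, 8): OK
  at node 2 with bounds (1, 8): OK
  at node 10 with bounds (8, 20): OK
  at node 13 with bounds (10, 20): OK
No violation found at any node.
Result: Valid BST


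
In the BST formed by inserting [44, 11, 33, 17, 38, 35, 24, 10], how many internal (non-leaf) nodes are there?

Tree built from: [44, 11, 33, 17, 38, 35, 24, 10]
Tree (level-order array): [44, 11, None, 10, 33, None, None, 17, 38, None, 24, 35]
Rule: An internal node has at least one child.
Per-node child counts:
  node 44: 1 child(ren)
  node 11: 2 child(ren)
  node 10: 0 child(ren)
  node 33: 2 child(ren)
  node 17: 1 child(ren)
  node 24: 0 child(ren)
  node 38: 1 child(ren)
  node 35: 0 child(ren)
Matching nodes: [44, 11, 33, 17, 38]
Count of internal (non-leaf) nodes: 5


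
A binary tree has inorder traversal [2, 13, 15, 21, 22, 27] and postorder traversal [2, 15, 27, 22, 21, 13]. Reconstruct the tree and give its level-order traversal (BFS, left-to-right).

Inorder:   [2, 13, 15, 21, 22, 27]
Postorder: [2, 15, 27, 22, 21, 13]
Algorithm: postorder visits root last, so walk postorder right-to-left;
each value is the root of the current inorder slice — split it at that
value, recurse on the right subtree first, then the left.
Recursive splits:
  root=13; inorder splits into left=[2], right=[15, 21, 22, 27]
  root=21; inorder splits into left=[15], right=[22, 27]
  root=22; inorder splits into left=[], right=[27]
  root=27; inorder splits into left=[], right=[]
  root=15; inorder splits into left=[], right=[]
  root=2; inorder splits into left=[], right=[]
Reconstructed level-order: [13, 2, 21, 15, 22, 27]


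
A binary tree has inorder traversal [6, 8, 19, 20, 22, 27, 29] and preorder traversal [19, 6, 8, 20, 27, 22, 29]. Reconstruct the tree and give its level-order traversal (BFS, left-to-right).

Inorder:  [6, 8, 19, 20, 22, 27, 29]
Preorder: [19, 6, 8, 20, 27, 22, 29]
Algorithm: preorder visits root first, so consume preorder in order;
for each root, split the current inorder slice at that value into
left-subtree inorder and right-subtree inorder, then recurse.
Recursive splits:
  root=19; inorder splits into left=[6, 8], right=[20, 22, 27, 29]
  root=6; inorder splits into left=[], right=[8]
  root=8; inorder splits into left=[], right=[]
  root=20; inorder splits into left=[], right=[22, 27, 29]
  root=27; inorder splits into left=[22], right=[29]
  root=22; inorder splits into left=[], right=[]
  root=29; inorder splits into left=[], right=[]
Reconstructed level-order: [19, 6, 20, 8, 27, 22, 29]


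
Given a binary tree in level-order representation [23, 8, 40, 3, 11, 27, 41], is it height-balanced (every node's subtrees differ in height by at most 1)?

Tree (level-order array): [23, 8, 40, 3, 11, 27, 41]
Definition: a tree is height-balanced if, at every node, |h(left) - h(right)| <= 1 (empty subtree has height -1).
Bottom-up per-node check:
  node 3: h_left=-1, h_right=-1, diff=0 [OK], height=0
  node 11: h_left=-1, h_right=-1, diff=0 [OK], height=0
  node 8: h_left=0, h_right=0, diff=0 [OK], height=1
  node 27: h_left=-1, h_right=-1, diff=0 [OK], height=0
  node 41: h_left=-1, h_right=-1, diff=0 [OK], height=0
  node 40: h_left=0, h_right=0, diff=0 [OK], height=1
  node 23: h_left=1, h_right=1, diff=0 [OK], height=2
All nodes satisfy the balance condition.
Result: Balanced


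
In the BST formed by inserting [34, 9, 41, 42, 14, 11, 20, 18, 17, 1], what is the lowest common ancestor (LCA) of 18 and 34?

Tree insertion order: [34, 9, 41, 42, 14, 11, 20, 18, 17, 1]
Tree (level-order array): [34, 9, 41, 1, 14, None, 42, None, None, 11, 20, None, None, None, None, 18, None, 17]
In a BST, the LCA of p=18, q=34 is the first node v on the
root-to-leaf path with p <= v <= q (go left if both < v, right if both > v).
Walk from root:
  at 34: 18 <= 34 <= 34, this is the LCA
LCA = 34


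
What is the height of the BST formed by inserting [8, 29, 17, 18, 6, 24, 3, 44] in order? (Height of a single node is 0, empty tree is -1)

Insertion order: [8, 29, 17, 18, 6, 24, 3, 44]
Tree (level-order array): [8, 6, 29, 3, None, 17, 44, None, None, None, 18, None, None, None, 24]
Compute height bottom-up (empty subtree = -1):
  height(3) = 1 + max(-1, -1) = 0
  height(6) = 1 + max(0, -1) = 1
  height(24) = 1 + max(-1, -1) = 0
  height(18) = 1 + max(-1, 0) = 1
  height(17) = 1 + max(-1, 1) = 2
  height(44) = 1 + max(-1, -1) = 0
  height(29) = 1 + max(2, 0) = 3
  height(8) = 1 + max(1, 3) = 4
Height = 4


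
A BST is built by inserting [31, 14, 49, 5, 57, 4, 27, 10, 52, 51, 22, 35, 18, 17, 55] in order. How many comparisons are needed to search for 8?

Search path for 8: 31 -> 14 -> 5 -> 10
Found: False
Comparisons: 4


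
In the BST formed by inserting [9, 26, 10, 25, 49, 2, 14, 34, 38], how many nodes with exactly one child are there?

Tree built from: [9, 26, 10, 25, 49, 2, 14, 34, 38]
Tree (level-order array): [9, 2, 26, None, None, 10, 49, None, 25, 34, None, 14, None, None, 38]
Rule: These are nodes with exactly 1 non-null child.
Per-node child counts:
  node 9: 2 child(ren)
  node 2: 0 child(ren)
  node 26: 2 child(ren)
  node 10: 1 child(ren)
  node 25: 1 child(ren)
  node 14: 0 child(ren)
  node 49: 1 child(ren)
  node 34: 1 child(ren)
  node 38: 0 child(ren)
Matching nodes: [10, 25, 49, 34]
Count of nodes with exactly one child: 4


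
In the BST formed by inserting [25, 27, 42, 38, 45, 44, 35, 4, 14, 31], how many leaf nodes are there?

Tree built from: [25, 27, 42, 38, 45, 44, 35, 4, 14, 31]
Tree (level-order array): [25, 4, 27, None, 14, None, 42, None, None, 38, 45, 35, None, 44, None, 31]
Rule: A leaf has 0 children.
Per-node child counts:
  node 25: 2 child(ren)
  node 4: 1 child(ren)
  node 14: 0 child(ren)
  node 27: 1 child(ren)
  node 42: 2 child(ren)
  node 38: 1 child(ren)
  node 35: 1 child(ren)
  node 31: 0 child(ren)
  node 45: 1 child(ren)
  node 44: 0 child(ren)
Matching nodes: [14, 31, 44]
Count of leaf nodes: 3


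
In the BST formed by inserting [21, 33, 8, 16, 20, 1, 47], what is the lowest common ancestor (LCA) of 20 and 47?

Tree insertion order: [21, 33, 8, 16, 20, 1, 47]
Tree (level-order array): [21, 8, 33, 1, 16, None, 47, None, None, None, 20]
In a BST, the LCA of p=20, q=47 is the first node v on the
root-to-leaf path with p <= v <= q (go left if both < v, right if both > v).
Walk from root:
  at 21: 20 <= 21 <= 47, this is the LCA
LCA = 21


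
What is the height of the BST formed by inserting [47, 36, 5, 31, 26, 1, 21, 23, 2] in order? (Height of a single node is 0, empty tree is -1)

Insertion order: [47, 36, 5, 31, 26, 1, 21, 23, 2]
Tree (level-order array): [47, 36, None, 5, None, 1, 31, None, 2, 26, None, None, None, 21, None, None, 23]
Compute height bottom-up (empty subtree = -1):
  height(2) = 1 + max(-1, -1) = 0
  height(1) = 1 + max(-1, 0) = 1
  height(23) = 1 + max(-1, -1) = 0
  height(21) = 1 + max(-1, 0) = 1
  height(26) = 1 + max(1, -1) = 2
  height(31) = 1 + max(2, -1) = 3
  height(5) = 1 + max(1, 3) = 4
  height(36) = 1 + max(4, -1) = 5
  height(47) = 1 + max(5, -1) = 6
Height = 6


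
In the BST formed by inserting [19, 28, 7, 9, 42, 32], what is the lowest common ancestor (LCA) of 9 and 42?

Tree insertion order: [19, 28, 7, 9, 42, 32]
Tree (level-order array): [19, 7, 28, None, 9, None, 42, None, None, 32]
In a BST, the LCA of p=9, q=42 is the first node v on the
root-to-leaf path with p <= v <= q (go left if both < v, right if both > v).
Walk from root:
  at 19: 9 <= 19 <= 42, this is the LCA
LCA = 19


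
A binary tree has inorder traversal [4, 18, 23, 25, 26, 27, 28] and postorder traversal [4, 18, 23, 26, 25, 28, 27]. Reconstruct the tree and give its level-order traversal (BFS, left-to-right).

Inorder:   [4, 18, 23, 25, 26, 27, 28]
Postorder: [4, 18, 23, 26, 25, 28, 27]
Algorithm: postorder visits root last, so walk postorder right-to-left;
each value is the root of the current inorder slice — split it at that
value, recurse on the right subtree first, then the left.
Recursive splits:
  root=27; inorder splits into left=[4, 18, 23, 25, 26], right=[28]
  root=28; inorder splits into left=[], right=[]
  root=25; inorder splits into left=[4, 18, 23], right=[26]
  root=26; inorder splits into left=[], right=[]
  root=23; inorder splits into left=[4, 18], right=[]
  root=18; inorder splits into left=[4], right=[]
  root=4; inorder splits into left=[], right=[]
Reconstructed level-order: [27, 25, 28, 23, 26, 18, 4]


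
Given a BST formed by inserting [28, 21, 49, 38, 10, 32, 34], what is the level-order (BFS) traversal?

Tree insertion order: [28, 21, 49, 38, 10, 32, 34]
Tree (level-order array): [28, 21, 49, 10, None, 38, None, None, None, 32, None, None, 34]
BFS from the root, enqueuing left then right child of each popped node:
  queue [28] -> pop 28, enqueue [21, 49], visited so far: [28]
  queue [21, 49] -> pop 21, enqueue [10], visited so far: [28, 21]
  queue [49, 10] -> pop 49, enqueue [38], visited so far: [28, 21, 49]
  queue [10, 38] -> pop 10, enqueue [none], visited so far: [28, 21, 49, 10]
  queue [38] -> pop 38, enqueue [32], visited so far: [28, 21, 49, 10, 38]
  queue [32] -> pop 32, enqueue [34], visited so far: [28, 21, 49, 10, 38, 32]
  queue [34] -> pop 34, enqueue [none], visited so far: [28, 21, 49, 10, 38, 32, 34]
Result: [28, 21, 49, 10, 38, 32, 34]


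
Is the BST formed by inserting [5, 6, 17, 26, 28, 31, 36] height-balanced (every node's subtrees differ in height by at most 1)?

Tree (level-order array): [5, None, 6, None, 17, None, 26, None, 28, None, 31, None, 36]
Definition: a tree is height-balanced if, at every node, |h(left) - h(right)| <= 1 (empty subtree has height -1).
Bottom-up per-node check:
  node 36: h_left=-1, h_right=-1, diff=0 [OK], height=0
  node 31: h_left=-1, h_right=0, diff=1 [OK], height=1
  node 28: h_left=-1, h_right=1, diff=2 [FAIL (|-1-1|=2 > 1)], height=2
  node 26: h_left=-1, h_right=2, diff=3 [FAIL (|-1-2|=3 > 1)], height=3
  node 17: h_left=-1, h_right=3, diff=4 [FAIL (|-1-3|=4 > 1)], height=4
  node 6: h_left=-1, h_right=4, diff=5 [FAIL (|-1-4|=5 > 1)], height=5
  node 5: h_left=-1, h_right=5, diff=6 [FAIL (|-1-5|=6 > 1)], height=6
Node 28 violates the condition: |-1 - 1| = 2 > 1.
Result: Not balanced


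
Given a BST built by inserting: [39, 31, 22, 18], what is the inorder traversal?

Tree insertion order: [39, 31, 22, 18]
Tree (level-order array): [39, 31, None, 22, None, 18]
Inorder traversal: [18, 22, 31, 39]


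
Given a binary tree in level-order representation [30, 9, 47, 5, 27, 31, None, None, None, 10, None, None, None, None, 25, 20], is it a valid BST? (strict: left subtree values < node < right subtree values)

Level-order array: [30, 9, 47, 5, 27, 31, None, None, None, 10, None, None, None, None, 25, 20]
Validate using subtree bounds (lo, hi): at each node, require lo < value < hi,
then recurse left with hi=value and right with lo=value.
Preorder trace (stopping at first violation):
  at node 30 with bounds (-inf, +inf): OK
  at node 9 with bounds (-inf, 30): OK
  at node 5 with bounds (-inf, 9): OK
  at node 27 with bounds (9, 30): OK
  at node 10 with bounds (9, 27): OK
  at node 25 with bounds (10, 27): OK
  at node 20 with bounds (10, 25): OK
  at node 47 with bounds (30, +inf): OK
  at node 31 with bounds (30, 47): OK
No violation found at any node.
Result: Valid BST


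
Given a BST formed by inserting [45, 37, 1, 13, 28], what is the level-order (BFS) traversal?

Tree insertion order: [45, 37, 1, 13, 28]
Tree (level-order array): [45, 37, None, 1, None, None, 13, None, 28]
BFS from the root, enqueuing left then right child of each popped node:
  queue [45] -> pop 45, enqueue [37], visited so far: [45]
  queue [37] -> pop 37, enqueue [1], visited so far: [45, 37]
  queue [1] -> pop 1, enqueue [13], visited so far: [45, 37, 1]
  queue [13] -> pop 13, enqueue [28], visited so far: [45, 37, 1, 13]
  queue [28] -> pop 28, enqueue [none], visited so far: [45, 37, 1, 13, 28]
Result: [45, 37, 1, 13, 28]


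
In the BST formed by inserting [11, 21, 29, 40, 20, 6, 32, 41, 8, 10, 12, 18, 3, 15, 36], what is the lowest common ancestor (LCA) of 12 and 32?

Tree insertion order: [11, 21, 29, 40, 20, 6, 32, 41, 8, 10, 12, 18, 3, 15, 36]
Tree (level-order array): [11, 6, 21, 3, 8, 20, 29, None, None, None, 10, 12, None, None, 40, None, None, None, 18, 32, 41, 15, None, None, 36]
In a BST, the LCA of p=12, q=32 is the first node v on the
root-to-leaf path with p <= v <= q (go left if both < v, right if both > v).
Walk from root:
  at 11: both 12 and 32 > 11, go right
  at 21: 12 <= 21 <= 32, this is the LCA
LCA = 21


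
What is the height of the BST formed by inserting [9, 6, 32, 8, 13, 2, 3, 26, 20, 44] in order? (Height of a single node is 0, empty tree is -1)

Insertion order: [9, 6, 32, 8, 13, 2, 3, 26, 20, 44]
Tree (level-order array): [9, 6, 32, 2, 8, 13, 44, None, 3, None, None, None, 26, None, None, None, None, 20]
Compute height bottom-up (empty subtree = -1):
  height(3) = 1 + max(-1, -1) = 0
  height(2) = 1 + max(-1, 0) = 1
  height(8) = 1 + max(-1, -1) = 0
  height(6) = 1 + max(1, 0) = 2
  height(20) = 1 + max(-1, -1) = 0
  height(26) = 1 + max(0, -1) = 1
  height(13) = 1 + max(-1, 1) = 2
  height(44) = 1 + max(-1, -1) = 0
  height(32) = 1 + max(2, 0) = 3
  height(9) = 1 + max(2, 3) = 4
Height = 4


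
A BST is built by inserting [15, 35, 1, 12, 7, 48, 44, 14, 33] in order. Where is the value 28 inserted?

Starting tree (level order): [15, 1, 35, None, 12, 33, 48, 7, 14, None, None, 44]
Insertion path: 15 -> 35 -> 33
Result: insert 28 as left child of 33
Final tree (level order): [15, 1, 35, None, 12, 33, 48, 7, 14, 28, None, 44]


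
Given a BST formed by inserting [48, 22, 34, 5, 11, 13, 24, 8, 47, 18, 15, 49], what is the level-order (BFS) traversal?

Tree insertion order: [48, 22, 34, 5, 11, 13, 24, 8, 47, 18, 15, 49]
Tree (level-order array): [48, 22, 49, 5, 34, None, None, None, 11, 24, 47, 8, 13, None, None, None, None, None, None, None, 18, 15]
BFS from the root, enqueuing left then right child of each popped node:
  queue [48] -> pop 48, enqueue [22, 49], visited so far: [48]
  queue [22, 49] -> pop 22, enqueue [5, 34], visited so far: [48, 22]
  queue [49, 5, 34] -> pop 49, enqueue [none], visited so far: [48, 22, 49]
  queue [5, 34] -> pop 5, enqueue [11], visited so far: [48, 22, 49, 5]
  queue [34, 11] -> pop 34, enqueue [24, 47], visited so far: [48, 22, 49, 5, 34]
  queue [11, 24, 47] -> pop 11, enqueue [8, 13], visited so far: [48, 22, 49, 5, 34, 11]
  queue [24, 47, 8, 13] -> pop 24, enqueue [none], visited so far: [48, 22, 49, 5, 34, 11, 24]
  queue [47, 8, 13] -> pop 47, enqueue [none], visited so far: [48, 22, 49, 5, 34, 11, 24, 47]
  queue [8, 13] -> pop 8, enqueue [none], visited so far: [48, 22, 49, 5, 34, 11, 24, 47, 8]
  queue [13] -> pop 13, enqueue [18], visited so far: [48, 22, 49, 5, 34, 11, 24, 47, 8, 13]
  queue [18] -> pop 18, enqueue [15], visited so far: [48, 22, 49, 5, 34, 11, 24, 47, 8, 13, 18]
  queue [15] -> pop 15, enqueue [none], visited so far: [48, 22, 49, 5, 34, 11, 24, 47, 8, 13, 18, 15]
Result: [48, 22, 49, 5, 34, 11, 24, 47, 8, 13, 18, 15]


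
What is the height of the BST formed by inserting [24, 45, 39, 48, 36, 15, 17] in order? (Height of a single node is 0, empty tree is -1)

Insertion order: [24, 45, 39, 48, 36, 15, 17]
Tree (level-order array): [24, 15, 45, None, 17, 39, 48, None, None, 36]
Compute height bottom-up (empty subtree = -1):
  height(17) = 1 + max(-1, -1) = 0
  height(15) = 1 + max(-1, 0) = 1
  height(36) = 1 + max(-1, -1) = 0
  height(39) = 1 + max(0, -1) = 1
  height(48) = 1 + max(-1, -1) = 0
  height(45) = 1 + max(1, 0) = 2
  height(24) = 1 + max(1, 2) = 3
Height = 3


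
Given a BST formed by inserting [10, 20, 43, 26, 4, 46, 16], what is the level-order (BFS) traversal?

Tree insertion order: [10, 20, 43, 26, 4, 46, 16]
Tree (level-order array): [10, 4, 20, None, None, 16, 43, None, None, 26, 46]
BFS from the root, enqueuing left then right child of each popped node:
  queue [10] -> pop 10, enqueue [4, 20], visited so far: [10]
  queue [4, 20] -> pop 4, enqueue [none], visited so far: [10, 4]
  queue [20] -> pop 20, enqueue [16, 43], visited so far: [10, 4, 20]
  queue [16, 43] -> pop 16, enqueue [none], visited so far: [10, 4, 20, 16]
  queue [43] -> pop 43, enqueue [26, 46], visited so far: [10, 4, 20, 16, 43]
  queue [26, 46] -> pop 26, enqueue [none], visited so far: [10, 4, 20, 16, 43, 26]
  queue [46] -> pop 46, enqueue [none], visited so far: [10, 4, 20, 16, 43, 26, 46]
Result: [10, 4, 20, 16, 43, 26, 46]


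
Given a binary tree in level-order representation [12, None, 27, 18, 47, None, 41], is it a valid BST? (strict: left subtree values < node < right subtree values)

Level-order array: [12, None, 27, 18, 47, None, 41]
Validate using subtree bounds (lo, hi): at each node, require lo < value < hi,
then recurse left with hi=value and right with lo=value.
Preorder trace (stopping at first violation):
  at node 12 with bounds (-inf, +inf): OK
  at node 27 with bounds (12, +inf): OK
  at node 18 with bounds (12, 27): OK
  at node 41 with bounds (18, 27): VIOLATION
Node 41 violates its bound: not (18 < 41 < 27).
Result: Not a valid BST


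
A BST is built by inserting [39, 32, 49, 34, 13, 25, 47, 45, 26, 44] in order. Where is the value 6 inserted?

Starting tree (level order): [39, 32, 49, 13, 34, 47, None, None, 25, None, None, 45, None, None, 26, 44]
Insertion path: 39 -> 32 -> 13
Result: insert 6 as left child of 13
Final tree (level order): [39, 32, 49, 13, 34, 47, None, 6, 25, None, None, 45, None, None, None, None, 26, 44]


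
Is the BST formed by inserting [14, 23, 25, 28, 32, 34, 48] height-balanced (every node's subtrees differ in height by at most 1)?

Tree (level-order array): [14, None, 23, None, 25, None, 28, None, 32, None, 34, None, 48]
Definition: a tree is height-balanced if, at every node, |h(left) - h(right)| <= 1 (empty subtree has height -1).
Bottom-up per-node check:
  node 48: h_left=-1, h_right=-1, diff=0 [OK], height=0
  node 34: h_left=-1, h_right=0, diff=1 [OK], height=1
  node 32: h_left=-1, h_right=1, diff=2 [FAIL (|-1-1|=2 > 1)], height=2
  node 28: h_left=-1, h_right=2, diff=3 [FAIL (|-1-2|=3 > 1)], height=3
  node 25: h_left=-1, h_right=3, diff=4 [FAIL (|-1-3|=4 > 1)], height=4
  node 23: h_left=-1, h_right=4, diff=5 [FAIL (|-1-4|=5 > 1)], height=5
  node 14: h_left=-1, h_right=5, diff=6 [FAIL (|-1-5|=6 > 1)], height=6
Node 32 violates the condition: |-1 - 1| = 2 > 1.
Result: Not balanced


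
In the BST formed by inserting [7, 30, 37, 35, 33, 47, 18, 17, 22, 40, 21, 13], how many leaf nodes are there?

Tree built from: [7, 30, 37, 35, 33, 47, 18, 17, 22, 40, 21, 13]
Tree (level-order array): [7, None, 30, 18, 37, 17, 22, 35, 47, 13, None, 21, None, 33, None, 40]
Rule: A leaf has 0 children.
Per-node child counts:
  node 7: 1 child(ren)
  node 30: 2 child(ren)
  node 18: 2 child(ren)
  node 17: 1 child(ren)
  node 13: 0 child(ren)
  node 22: 1 child(ren)
  node 21: 0 child(ren)
  node 37: 2 child(ren)
  node 35: 1 child(ren)
  node 33: 0 child(ren)
  node 47: 1 child(ren)
  node 40: 0 child(ren)
Matching nodes: [13, 21, 33, 40]
Count of leaf nodes: 4


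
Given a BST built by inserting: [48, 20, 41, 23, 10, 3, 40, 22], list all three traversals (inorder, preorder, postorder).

Tree insertion order: [48, 20, 41, 23, 10, 3, 40, 22]
Tree (level-order array): [48, 20, None, 10, 41, 3, None, 23, None, None, None, 22, 40]
Inorder (L, root, R): [3, 10, 20, 22, 23, 40, 41, 48]
Preorder (root, L, R): [48, 20, 10, 3, 41, 23, 22, 40]
Postorder (L, R, root): [3, 10, 22, 40, 23, 41, 20, 48]


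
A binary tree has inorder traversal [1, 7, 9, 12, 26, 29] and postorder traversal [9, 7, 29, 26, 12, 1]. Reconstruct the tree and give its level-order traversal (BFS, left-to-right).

Inorder:   [1, 7, 9, 12, 26, 29]
Postorder: [9, 7, 29, 26, 12, 1]
Algorithm: postorder visits root last, so walk postorder right-to-left;
each value is the root of the current inorder slice — split it at that
value, recurse on the right subtree first, then the left.
Recursive splits:
  root=1; inorder splits into left=[], right=[7, 9, 12, 26, 29]
  root=12; inorder splits into left=[7, 9], right=[26, 29]
  root=26; inorder splits into left=[], right=[29]
  root=29; inorder splits into left=[], right=[]
  root=7; inorder splits into left=[], right=[9]
  root=9; inorder splits into left=[], right=[]
Reconstructed level-order: [1, 12, 7, 26, 9, 29]


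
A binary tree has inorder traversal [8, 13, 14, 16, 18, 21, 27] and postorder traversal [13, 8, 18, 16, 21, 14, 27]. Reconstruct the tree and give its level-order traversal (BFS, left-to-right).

Inorder:   [8, 13, 14, 16, 18, 21, 27]
Postorder: [13, 8, 18, 16, 21, 14, 27]
Algorithm: postorder visits root last, so walk postorder right-to-left;
each value is the root of the current inorder slice — split it at that
value, recurse on the right subtree first, then the left.
Recursive splits:
  root=27; inorder splits into left=[8, 13, 14, 16, 18, 21], right=[]
  root=14; inorder splits into left=[8, 13], right=[16, 18, 21]
  root=21; inorder splits into left=[16, 18], right=[]
  root=16; inorder splits into left=[], right=[18]
  root=18; inorder splits into left=[], right=[]
  root=8; inorder splits into left=[], right=[13]
  root=13; inorder splits into left=[], right=[]
Reconstructed level-order: [27, 14, 8, 21, 13, 16, 18]


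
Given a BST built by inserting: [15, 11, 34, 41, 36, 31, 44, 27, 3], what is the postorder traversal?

Tree insertion order: [15, 11, 34, 41, 36, 31, 44, 27, 3]
Tree (level-order array): [15, 11, 34, 3, None, 31, 41, None, None, 27, None, 36, 44]
Postorder traversal: [3, 11, 27, 31, 36, 44, 41, 34, 15]


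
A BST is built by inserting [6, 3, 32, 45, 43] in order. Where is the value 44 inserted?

Starting tree (level order): [6, 3, 32, None, None, None, 45, 43]
Insertion path: 6 -> 32 -> 45 -> 43
Result: insert 44 as right child of 43
Final tree (level order): [6, 3, 32, None, None, None, 45, 43, None, None, 44]


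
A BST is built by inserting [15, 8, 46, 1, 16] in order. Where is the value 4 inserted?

Starting tree (level order): [15, 8, 46, 1, None, 16]
Insertion path: 15 -> 8 -> 1
Result: insert 4 as right child of 1
Final tree (level order): [15, 8, 46, 1, None, 16, None, None, 4]


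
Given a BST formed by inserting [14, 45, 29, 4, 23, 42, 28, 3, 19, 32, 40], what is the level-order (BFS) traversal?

Tree insertion order: [14, 45, 29, 4, 23, 42, 28, 3, 19, 32, 40]
Tree (level-order array): [14, 4, 45, 3, None, 29, None, None, None, 23, 42, 19, 28, 32, None, None, None, None, None, None, 40]
BFS from the root, enqueuing left then right child of each popped node:
  queue [14] -> pop 14, enqueue [4, 45], visited so far: [14]
  queue [4, 45] -> pop 4, enqueue [3], visited so far: [14, 4]
  queue [45, 3] -> pop 45, enqueue [29], visited so far: [14, 4, 45]
  queue [3, 29] -> pop 3, enqueue [none], visited so far: [14, 4, 45, 3]
  queue [29] -> pop 29, enqueue [23, 42], visited so far: [14, 4, 45, 3, 29]
  queue [23, 42] -> pop 23, enqueue [19, 28], visited so far: [14, 4, 45, 3, 29, 23]
  queue [42, 19, 28] -> pop 42, enqueue [32], visited so far: [14, 4, 45, 3, 29, 23, 42]
  queue [19, 28, 32] -> pop 19, enqueue [none], visited so far: [14, 4, 45, 3, 29, 23, 42, 19]
  queue [28, 32] -> pop 28, enqueue [none], visited so far: [14, 4, 45, 3, 29, 23, 42, 19, 28]
  queue [32] -> pop 32, enqueue [40], visited so far: [14, 4, 45, 3, 29, 23, 42, 19, 28, 32]
  queue [40] -> pop 40, enqueue [none], visited so far: [14, 4, 45, 3, 29, 23, 42, 19, 28, 32, 40]
Result: [14, 4, 45, 3, 29, 23, 42, 19, 28, 32, 40]


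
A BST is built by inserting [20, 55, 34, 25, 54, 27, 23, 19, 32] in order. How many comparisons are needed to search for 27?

Search path for 27: 20 -> 55 -> 34 -> 25 -> 27
Found: True
Comparisons: 5


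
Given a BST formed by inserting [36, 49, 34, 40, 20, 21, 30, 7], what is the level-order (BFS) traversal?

Tree insertion order: [36, 49, 34, 40, 20, 21, 30, 7]
Tree (level-order array): [36, 34, 49, 20, None, 40, None, 7, 21, None, None, None, None, None, 30]
BFS from the root, enqueuing left then right child of each popped node:
  queue [36] -> pop 36, enqueue [34, 49], visited so far: [36]
  queue [34, 49] -> pop 34, enqueue [20], visited so far: [36, 34]
  queue [49, 20] -> pop 49, enqueue [40], visited so far: [36, 34, 49]
  queue [20, 40] -> pop 20, enqueue [7, 21], visited so far: [36, 34, 49, 20]
  queue [40, 7, 21] -> pop 40, enqueue [none], visited so far: [36, 34, 49, 20, 40]
  queue [7, 21] -> pop 7, enqueue [none], visited so far: [36, 34, 49, 20, 40, 7]
  queue [21] -> pop 21, enqueue [30], visited so far: [36, 34, 49, 20, 40, 7, 21]
  queue [30] -> pop 30, enqueue [none], visited so far: [36, 34, 49, 20, 40, 7, 21, 30]
Result: [36, 34, 49, 20, 40, 7, 21, 30]


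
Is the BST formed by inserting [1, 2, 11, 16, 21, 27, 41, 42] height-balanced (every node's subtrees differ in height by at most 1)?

Tree (level-order array): [1, None, 2, None, 11, None, 16, None, 21, None, 27, None, 41, None, 42]
Definition: a tree is height-balanced if, at every node, |h(left) - h(right)| <= 1 (empty subtree has height -1).
Bottom-up per-node check:
  node 42: h_left=-1, h_right=-1, diff=0 [OK], height=0
  node 41: h_left=-1, h_right=0, diff=1 [OK], height=1
  node 27: h_left=-1, h_right=1, diff=2 [FAIL (|-1-1|=2 > 1)], height=2
  node 21: h_left=-1, h_right=2, diff=3 [FAIL (|-1-2|=3 > 1)], height=3
  node 16: h_left=-1, h_right=3, diff=4 [FAIL (|-1-3|=4 > 1)], height=4
  node 11: h_left=-1, h_right=4, diff=5 [FAIL (|-1-4|=5 > 1)], height=5
  node 2: h_left=-1, h_right=5, diff=6 [FAIL (|-1-5|=6 > 1)], height=6
  node 1: h_left=-1, h_right=6, diff=7 [FAIL (|-1-6|=7 > 1)], height=7
Node 27 violates the condition: |-1 - 1| = 2 > 1.
Result: Not balanced


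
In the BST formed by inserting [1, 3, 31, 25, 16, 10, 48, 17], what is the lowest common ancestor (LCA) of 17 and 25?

Tree insertion order: [1, 3, 31, 25, 16, 10, 48, 17]
Tree (level-order array): [1, None, 3, None, 31, 25, 48, 16, None, None, None, 10, 17]
In a BST, the LCA of p=17, q=25 is the first node v on the
root-to-leaf path with p <= v <= q (go left if both < v, right if both > v).
Walk from root:
  at 1: both 17 and 25 > 1, go right
  at 3: both 17 and 25 > 3, go right
  at 31: both 17 and 25 < 31, go left
  at 25: 17 <= 25 <= 25, this is the LCA
LCA = 25


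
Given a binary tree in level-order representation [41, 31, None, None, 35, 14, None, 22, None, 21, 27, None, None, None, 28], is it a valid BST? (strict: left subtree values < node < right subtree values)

Level-order array: [41, 31, None, None, 35, 14, None, 22, None, 21, 27, None, None, None, 28]
Validate using subtree bounds (lo, hi): at each node, require lo < value < hi,
then recurse left with hi=value and right with lo=value.
Preorder trace (stopping at first violation):
  at node 41 with bounds (-inf, +inf): OK
  at node 31 with bounds (-inf, 41): OK
  at node 35 with bounds (31, 41): OK
  at node 14 with bounds (31, 35): VIOLATION
Node 14 violates its bound: not (31 < 14 < 35).
Result: Not a valid BST


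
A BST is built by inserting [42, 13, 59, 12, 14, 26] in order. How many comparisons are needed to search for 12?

Search path for 12: 42 -> 13 -> 12
Found: True
Comparisons: 3


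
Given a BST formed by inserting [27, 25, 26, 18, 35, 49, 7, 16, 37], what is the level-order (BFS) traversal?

Tree insertion order: [27, 25, 26, 18, 35, 49, 7, 16, 37]
Tree (level-order array): [27, 25, 35, 18, 26, None, 49, 7, None, None, None, 37, None, None, 16]
BFS from the root, enqueuing left then right child of each popped node:
  queue [27] -> pop 27, enqueue [25, 35], visited so far: [27]
  queue [25, 35] -> pop 25, enqueue [18, 26], visited so far: [27, 25]
  queue [35, 18, 26] -> pop 35, enqueue [49], visited so far: [27, 25, 35]
  queue [18, 26, 49] -> pop 18, enqueue [7], visited so far: [27, 25, 35, 18]
  queue [26, 49, 7] -> pop 26, enqueue [none], visited so far: [27, 25, 35, 18, 26]
  queue [49, 7] -> pop 49, enqueue [37], visited so far: [27, 25, 35, 18, 26, 49]
  queue [7, 37] -> pop 7, enqueue [16], visited so far: [27, 25, 35, 18, 26, 49, 7]
  queue [37, 16] -> pop 37, enqueue [none], visited so far: [27, 25, 35, 18, 26, 49, 7, 37]
  queue [16] -> pop 16, enqueue [none], visited so far: [27, 25, 35, 18, 26, 49, 7, 37, 16]
Result: [27, 25, 35, 18, 26, 49, 7, 37, 16]


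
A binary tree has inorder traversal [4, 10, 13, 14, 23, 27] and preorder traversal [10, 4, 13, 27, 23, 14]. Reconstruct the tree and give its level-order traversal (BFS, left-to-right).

Inorder:  [4, 10, 13, 14, 23, 27]
Preorder: [10, 4, 13, 27, 23, 14]
Algorithm: preorder visits root first, so consume preorder in order;
for each root, split the current inorder slice at that value into
left-subtree inorder and right-subtree inorder, then recurse.
Recursive splits:
  root=10; inorder splits into left=[4], right=[13, 14, 23, 27]
  root=4; inorder splits into left=[], right=[]
  root=13; inorder splits into left=[], right=[14, 23, 27]
  root=27; inorder splits into left=[14, 23], right=[]
  root=23; inorder splits into left=[14], right=[]
  root=14; inorder splits into left=[], right=[]
Reconstructed level-order: [10, 4, 13, 27, 23, 14]


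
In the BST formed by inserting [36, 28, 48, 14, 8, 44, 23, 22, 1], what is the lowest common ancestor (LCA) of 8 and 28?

Tree insertion order: [36, 28, 48, 14, 8, 44, 23, 22, 1]
Tree (level-order array): [36, 28, 48, 14, None, 44, None, 8, 23, None, None, 1, None, 22]
In a BST, the LCA of p=8, q=28 is the first node v on the
root-to-leaf path with p <= v <= q (go left if both < v, right if both > v).
Walk from root:
  at 36: both 8 and 28 < 36, go left
  at 28: 8 <= 28 <= 28, this is the LCA
LCA = 28


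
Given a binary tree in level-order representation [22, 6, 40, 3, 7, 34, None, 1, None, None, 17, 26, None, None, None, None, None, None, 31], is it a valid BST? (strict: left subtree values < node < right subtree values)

Level-order array: [22, 6, 40, 3, 7, 34, None, 1, None, None, 17, 26, None, None, None, None, None, None, 31]
Validate using subtree bounds (lo, hi): at each node, require lo < value < hi,
then recurse left with hi=value and right with lo=value.
Preorder trace (stopping at first violation):
  at node 22 with bounds (-inf, +inf): OK
  at node 6 with bounds (-inf, 22): OK
  at node 3 with bounds (-inf, 6): OK
  at node 1 with bounds (-inf, 3): OK
  at node 7 with bounds (6, 22): OK
  at node 17 with bounds (7, 22): OK
  at node 40 with bounds (22, +inf): OK
  at node 34 with bounds (22, 40): OK
  at node 26 with bounds (22, 34): OK
  at node 31 with bounds (26, 34): OK
No violation found at any node.
Result: Valid BST


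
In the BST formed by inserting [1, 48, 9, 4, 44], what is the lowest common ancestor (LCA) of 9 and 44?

Tree insertion order: [1, 48, 9, 4, 44]
Tree (level-order array): [1, None, 48, 9, None, 4, 44]
In a BST, the LCA of p=9, q=44 is the first node v on the
root-to-leaf path with p <= v <= q (go left if both < v, right if both > v).
Walk from root:
  at 1: both 9 and 44 > 1, go right
  at 48: both 9 and 44 < 48, go left
  at 9: 9 <= 9 <= 44, this is the LCA
LCA = 9


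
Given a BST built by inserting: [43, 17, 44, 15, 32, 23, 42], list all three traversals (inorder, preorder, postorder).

Tree insertion order: [43, 17, 44, 15, 32, 23, 42]
Tree (level-order array): [43, 17, 44, 15, 32, None, None, None, None, 23, 42]
Inorder (L, root, R): [15, 17, 23, 32, 42, 43, 44]
Preorder (root, L, R): [43, 17, 15, 32, 23, 42, 44]
Postorder (L, R, root): [15, 23, 42, 32, 17, 44, 43]


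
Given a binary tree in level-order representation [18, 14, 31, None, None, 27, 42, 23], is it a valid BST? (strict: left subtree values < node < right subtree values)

Level-order array: [18, 14, 31, None, None, 27, 42, 23]
Validate using subtree bounds (lo, hi): at each node, require lo < value < hi,
then recurse left with hi=value and right with lo=value.
Preorder trace (stopping at first violation):
  at node 18 with bounds (-inf, +inf): OK
  at node 14 with bounds (-inf, 18): OK
  at node 31 with bounds (18, +inf): OK
  at node 27 with bounds (18, 31): OK
  at node 23 with bounds (18, 27): OK
  at node 42 with bounds (31, +inf): OK
No violation found at any node.
Result: Valid BST


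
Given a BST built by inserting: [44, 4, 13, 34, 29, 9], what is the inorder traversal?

Tree insertion order: [44, 4, 13, 34, 29, 9]
Tree (level-order array): [44, 4, None, None, 13, 9, 34, None, None, 29]
Inorder traversal: [4, 9, 13, 29, 34, 44]


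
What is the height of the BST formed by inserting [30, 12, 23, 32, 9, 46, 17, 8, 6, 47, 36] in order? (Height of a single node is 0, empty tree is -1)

Insertion order: [30, 12, 23, 32, 9, 46, 17, 8, 6, 47, 36]
Tree (level-order array): [30, 12, 32, 9, 23, None, 46, 8, None, 17, None, 36, 47, 6]
Compute height bottom-up (empty subtree = -1):
  height(6) = 1 + max(-1, -1) = 0
  height(8) = 1 + max(0, -1) = 1
  height(9) = 1 + max(1, -1) = 2
  height(17) = 1 + max(-1, -1) = 0
  height(23) = 1 + max(0, -1) = 1
  height(12) = 1 + max(2, 1) = 3
  height(36) = 1 + max(-1, -1) = 0
  height(47) = 1 + max(-1, -1) = 0
  height(46) = 1 + max(0, 0) = 1
  height(32) = 1 + max(-1, 1) = 2
  height(30) = 1 + max(3, 2) = 4
Height = 4


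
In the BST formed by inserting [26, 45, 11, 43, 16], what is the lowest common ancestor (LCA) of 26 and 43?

Tree insertion order: [26, 45, 11, 43, 16]
Tree (level-order array): [26, 11, 45, None, 16, 43]
In a BST, the LCA of p=26, q=43 is the first node v on the
root-to-leaf path with p <= v <= q (go left if both < v, right if both > v).
Walk from root:
  at 26: 26 <= 26 <= 43, this is the LCA
LCA = 26


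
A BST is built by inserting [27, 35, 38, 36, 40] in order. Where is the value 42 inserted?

Starting tree (level order): [27, None, 35, None, 38, 36, 40]
Insertion path: 27 -> 35 -> 38 -> 40
Result: insert 42 as right child of 40
Final tree (level order): [27, None, 35, None, 38, 36, 40, None, None, None, 42]


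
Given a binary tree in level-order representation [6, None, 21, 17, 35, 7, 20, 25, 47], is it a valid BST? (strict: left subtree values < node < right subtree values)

Level-order array: [6, None, 21, 17, 35, 7, 20, 25, 47]
Validate using subtree bounds (lo, hi): at each node, require lo < value < hi,
then recurse left with hi=value and right with lo=value.
Preorder trace (stopping at first violation):
  at node 6 with bounds (-inf, +inf): OK
  at node 21 with bounds (6, +inf): OK
  at node 17 with bounds (6, 21): OK
  at node 7 with bounds (6, 17): OK
  at node 20 with bounds (17, 21): OK
  at node 35 with bounds (21, +inf): OK
  at node 25 with bounds (21, 35): OK
  at node 47 with bounds (35, +inf): OK
No violation found at any node.
Result: Valid BST


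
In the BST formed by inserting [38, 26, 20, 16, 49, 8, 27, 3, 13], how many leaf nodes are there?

Tree built from: [38, 26, 20, 16, 49, 8, 27, 3, 13]
Tree (level-order array): [38, 26, 49, 20, 27, None, None, 16, None, None, None, 8, None, 3, 13]
Rule: A leaf has 0 children.
Per-node child counts:
  node 38: 2 child(ren)
  node 26: 2 child(ren)
  node 20: 1 child(ren)
  node 16: 1 child(ren)
  node 8: 2 child(ren)
  node 3: 0 child(ren)
  node 13: 0 child(ren)
  node 27: 0 child(ren)
  node 49: 0 child(ren)
Matching nodes: [3, 13, 27, 49]
Count of leaf nodes: 4
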